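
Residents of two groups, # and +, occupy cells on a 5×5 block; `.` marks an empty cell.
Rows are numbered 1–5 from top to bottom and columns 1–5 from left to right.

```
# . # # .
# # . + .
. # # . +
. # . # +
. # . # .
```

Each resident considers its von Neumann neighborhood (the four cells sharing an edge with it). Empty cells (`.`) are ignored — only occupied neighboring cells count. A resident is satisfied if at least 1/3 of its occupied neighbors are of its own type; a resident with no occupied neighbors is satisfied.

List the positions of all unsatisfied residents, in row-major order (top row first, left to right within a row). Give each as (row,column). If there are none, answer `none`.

(2,4)

(1,1)# 1/1 ✓
(1,3)# 1/1 ✓
(1,4)# 1/2 ✓
(2,1)# 2/2 ✓
(2,2)# 2/2 ✓
(2,4)+ 0/1 ✗
(3,2)# 3/3 ✓
(3,3)# 1/1 ✓
(3,5)+ 1/1 ✓
(4,2)# 2/2 ✓
(4,4)# 1/2 ✓
(4,5)+ 1/2 ✓
(5,2)# 1/1 ✓
(5,4)# 1/1 ✓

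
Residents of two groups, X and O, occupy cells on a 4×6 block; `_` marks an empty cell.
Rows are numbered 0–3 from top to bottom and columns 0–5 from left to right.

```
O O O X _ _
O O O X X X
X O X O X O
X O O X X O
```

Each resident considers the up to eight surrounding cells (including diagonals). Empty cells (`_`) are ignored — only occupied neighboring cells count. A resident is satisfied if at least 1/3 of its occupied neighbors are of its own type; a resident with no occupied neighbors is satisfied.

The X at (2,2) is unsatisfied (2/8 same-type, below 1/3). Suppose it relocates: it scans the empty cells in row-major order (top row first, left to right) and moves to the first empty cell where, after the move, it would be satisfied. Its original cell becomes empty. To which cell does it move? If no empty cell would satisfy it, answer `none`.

(0,4)

Vacating (2,2). Empty cells in order:
  (0,4): 4/4 same-type → satisfied — stop here.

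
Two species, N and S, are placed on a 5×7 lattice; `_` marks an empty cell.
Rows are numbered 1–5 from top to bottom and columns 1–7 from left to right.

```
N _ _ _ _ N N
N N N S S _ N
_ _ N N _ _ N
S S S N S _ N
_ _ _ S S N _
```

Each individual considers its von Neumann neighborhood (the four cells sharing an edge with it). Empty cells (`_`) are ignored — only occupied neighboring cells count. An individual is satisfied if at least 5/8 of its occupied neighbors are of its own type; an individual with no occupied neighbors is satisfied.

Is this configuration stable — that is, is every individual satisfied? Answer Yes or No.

(1,1)N 1/1 ok
(1,6)N 1/1 ok
(1,7)N 2/2 ok
(2,1)N 2/2 ok
(2,2)N 2/2 ok
(2,3)N 2/3 ok
(2,4)S 1/3 unhappy
(2,5)S 1/1 ok
(2,7)N 2/2 ok
(3,3)N 2/3 ok
(3,4)N 2/3 ok
(3,7)N 2/2 ok
(4,1)S 1/1 ok
(4,2)S 2/2 ok
(4,3)S 1/3 unhappy
(4,4)N 1/4 unhappy
(4,5)S 1/2 unhappy
(4,7)N 1/1 ok
(5,4)S 1/2 unhappy
(5,5)S 2/3 ok
(5,6)N 0/1 unhappy
For instance (2,4) has only 1/3 same-type neighbors, below 5/8.

No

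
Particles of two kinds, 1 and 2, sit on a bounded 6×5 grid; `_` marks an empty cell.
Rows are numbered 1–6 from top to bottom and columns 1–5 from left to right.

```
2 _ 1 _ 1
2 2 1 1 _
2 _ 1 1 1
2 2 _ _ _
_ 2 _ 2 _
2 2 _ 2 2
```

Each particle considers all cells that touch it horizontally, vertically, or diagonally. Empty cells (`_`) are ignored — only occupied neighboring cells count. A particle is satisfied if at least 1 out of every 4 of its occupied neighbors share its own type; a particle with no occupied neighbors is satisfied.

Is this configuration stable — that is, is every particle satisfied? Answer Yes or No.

Row 1: (1,1)2 2/2 satisfied · (1,3)1 2/3 satisfied · (1,5)1 1/1 satisfied
Row 2: (2,1)2 3/3 satisfied · (2,2)2 3/6 satisfied · (2,3)1 4/5 satisfied · (2,4)1 6/6 satisfied
Row 3: (3,1)2 4/4 satisfied · (3,3)1 3/5 satisfied · (3,4)1 4/4 satisfied · (3,5)1 2/2 satisfied
Row 4: (4,1)2 3/3 satisfied · (4,2)2 3/4 satisfied
Row 5: (5,2)2 4/4 satisfied · (5,4)2 2/2 satisfied
Row 6: (6,1)2 2/2 satisfied · (6,2)2 2/2 satisfied · (6,4)2 2/2 satisfied · (6,5)2 2/2 satisfied
All meet the threshold, so the configuration is stable.

Yes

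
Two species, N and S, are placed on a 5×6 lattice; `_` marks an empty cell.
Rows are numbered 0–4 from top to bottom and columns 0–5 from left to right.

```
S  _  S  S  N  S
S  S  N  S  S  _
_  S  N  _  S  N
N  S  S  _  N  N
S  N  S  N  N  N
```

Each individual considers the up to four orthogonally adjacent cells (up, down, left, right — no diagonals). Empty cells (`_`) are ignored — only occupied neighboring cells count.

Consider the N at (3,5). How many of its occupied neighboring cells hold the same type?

3

Occupied neighbors of (3,5): (2,5)=N, (4,5)=N, (3,4)=N.
Same type (N): 3 of 3.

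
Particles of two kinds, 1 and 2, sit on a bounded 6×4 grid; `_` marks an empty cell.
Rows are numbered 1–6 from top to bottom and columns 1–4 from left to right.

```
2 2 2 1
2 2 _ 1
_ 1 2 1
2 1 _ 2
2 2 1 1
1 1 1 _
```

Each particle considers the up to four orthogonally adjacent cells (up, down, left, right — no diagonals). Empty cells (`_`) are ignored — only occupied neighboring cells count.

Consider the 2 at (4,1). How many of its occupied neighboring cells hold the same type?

1

Occupied neighbors of (4,1): (5,1)=2, (4,2)=1.
Same type (2): 1 of 2.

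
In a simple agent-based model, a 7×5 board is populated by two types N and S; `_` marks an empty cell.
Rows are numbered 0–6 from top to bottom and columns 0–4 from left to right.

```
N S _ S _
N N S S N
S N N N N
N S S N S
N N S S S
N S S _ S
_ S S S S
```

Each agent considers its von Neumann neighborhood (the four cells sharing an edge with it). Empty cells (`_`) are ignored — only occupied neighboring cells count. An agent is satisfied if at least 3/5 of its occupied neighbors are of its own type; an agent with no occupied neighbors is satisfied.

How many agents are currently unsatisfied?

Row 0: (0,0)N 1/2 unhappy · (0,1)S 0/2 unhappy · (0,3)S 1/1 ok
Row 1: (1,0)N 2/3 ok · (1,1)N 2/4 unhappy · (1,2)S 1/3 unhappy · (1,3)S 2/4 unhappy · (1,4)N 1/2 unhappy
Row 2: (2,0)S 0/3 unhappy · (2,1)N 2/4 unhappy · (2,2)N 2/4 unhappy · (2,3)N 3/4 ok · (2,4)N 2/3 ok
Row 3: (3,0)N 1/3 unhappy · (3,1)S 1/4 unhappy · (3,2)S 2/4 unhappy · (3,3)N 1/4 unhappy · (3,4)S 1/3 unhappy
Row 4: (4,0)N 3/3 ok · (4,1)N 1/4 unhappy · (4,2)S 3/4 ok · (4,3)S 2/3 ok · (4,4)S 3/3 ok
Row 5: (5,0)N 1/2 unhappy · (5,1)S 2/4 unhappy · (5,2)S 3/3 ok · (5,4)S 2/2 ok
Row 6: (6,1)S 2/2 ok · (6,2)S 3/3 ok · (6,3)S 2/2 ok · (6,4)S 2/2 ok
Unsatisfied: (0,0), (0,1), (1,1), (1,2), (1,3), (1,4), (2,0), (2,1), (2,2), (3,0), (3,1), (3,2), (3,3), (3,4), (4,1), (5,0), (5,1) — 17 in total.

17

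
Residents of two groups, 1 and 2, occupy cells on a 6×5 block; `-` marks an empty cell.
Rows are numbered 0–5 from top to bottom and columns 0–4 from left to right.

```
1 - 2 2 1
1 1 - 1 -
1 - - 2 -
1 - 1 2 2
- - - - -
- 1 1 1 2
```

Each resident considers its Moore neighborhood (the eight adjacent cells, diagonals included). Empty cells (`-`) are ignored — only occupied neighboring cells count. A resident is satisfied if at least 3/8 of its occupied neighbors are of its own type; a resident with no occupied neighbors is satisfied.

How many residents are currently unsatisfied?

5

(0,0)1 2/2 satisfied
(0,2)2 1/3 not
(0,3)2 1/3 not
(0,4)1 1/2 satisfied
(1,0)1 3/3 satisfied
(1,1)1 3/4 satisfied
(1,3)1 1/4 not
(2,0)1 3/3 satisfied
(2,3)2 2/4 satisfied
(3,0)1 1/1 satisfied
(3,2)1 0/2 not
(3,3)2 2/3 satisfied
(3,4)2 2/2 satisfied
(5,1)1 1/1 satisfied
(5,2)1 2/2 satisfied
(5,3)1 1/2 satisfied
(5,4)2 0/1 not
Unsatisfied: (0,2), (0,3), (1,3), (3,2), (5,4) — 5 in total.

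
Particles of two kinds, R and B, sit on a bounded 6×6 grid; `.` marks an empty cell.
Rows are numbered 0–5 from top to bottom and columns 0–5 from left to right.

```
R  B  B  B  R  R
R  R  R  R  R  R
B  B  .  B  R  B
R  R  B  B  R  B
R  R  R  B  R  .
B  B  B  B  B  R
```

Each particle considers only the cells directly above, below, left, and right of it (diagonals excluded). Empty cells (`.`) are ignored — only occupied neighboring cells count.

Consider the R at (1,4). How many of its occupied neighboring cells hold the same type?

4

Occupied neighbors of (1,4): (0,4)=R, (2,4)=R, (1,3)=R, (1,5)=R.
Same type (R): 4 of 4.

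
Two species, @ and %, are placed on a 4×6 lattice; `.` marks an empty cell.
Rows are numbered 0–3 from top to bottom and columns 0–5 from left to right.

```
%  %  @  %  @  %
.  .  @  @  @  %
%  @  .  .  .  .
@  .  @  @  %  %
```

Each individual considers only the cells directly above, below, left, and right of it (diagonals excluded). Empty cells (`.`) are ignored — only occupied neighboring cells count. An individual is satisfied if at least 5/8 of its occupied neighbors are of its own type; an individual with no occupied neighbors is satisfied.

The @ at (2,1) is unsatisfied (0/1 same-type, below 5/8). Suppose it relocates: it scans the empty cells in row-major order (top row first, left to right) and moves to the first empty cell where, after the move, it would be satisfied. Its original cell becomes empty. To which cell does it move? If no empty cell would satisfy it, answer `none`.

Vacating (2,1). Empty cells in order:
  (1,0): 0/2 same-type → still unsatisfied.
  (1,1): 1/2 same-type → still unsatisfied.
  (2,2): 2/2 same-type → satisfied — stop here.

(2,2)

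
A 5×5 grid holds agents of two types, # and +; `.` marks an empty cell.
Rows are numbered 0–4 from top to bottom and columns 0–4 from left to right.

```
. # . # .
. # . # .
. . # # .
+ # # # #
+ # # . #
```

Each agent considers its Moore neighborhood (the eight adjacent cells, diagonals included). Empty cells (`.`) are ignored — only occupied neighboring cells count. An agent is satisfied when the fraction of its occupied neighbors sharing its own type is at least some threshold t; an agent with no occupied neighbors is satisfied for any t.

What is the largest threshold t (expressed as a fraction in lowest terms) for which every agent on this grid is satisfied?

Row 0: (0,1)# 1/1 · (0,3)# 1/1
Row 1: (1,1)# 2/2 · (1,3)# 3/3
Row 2: (2,2)# 6/6 · (2,3)# 5/5
Row 3: (3,0)+ 1/3 · (3,1)# 4/6 · (3,2)# 6/6 · (3,3)# 6/6 · (3,4)# 3/3
Row 4: (4,0)+ 1/3 · (4,1)# 3/5 · (4,2)# 4/4 · (4,4)# 2/2
The smallest same-type fraction is 1/3 at (3,0), which reduces to 1/3. Any threshold above that leaves this agent unsatisfied.

1/3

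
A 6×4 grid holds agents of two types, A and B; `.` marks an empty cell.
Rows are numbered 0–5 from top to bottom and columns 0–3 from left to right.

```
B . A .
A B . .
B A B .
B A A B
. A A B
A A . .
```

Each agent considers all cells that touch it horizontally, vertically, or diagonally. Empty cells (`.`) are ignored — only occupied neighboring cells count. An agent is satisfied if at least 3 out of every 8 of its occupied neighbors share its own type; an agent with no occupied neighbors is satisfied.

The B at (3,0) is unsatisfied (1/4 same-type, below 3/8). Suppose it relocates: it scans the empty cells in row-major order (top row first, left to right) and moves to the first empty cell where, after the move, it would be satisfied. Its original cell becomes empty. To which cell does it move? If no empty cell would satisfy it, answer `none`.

(0,1)

Vacating (3,0). Empty cells in order:
  (0,1): 2/4 same-type → satisfied — stop here.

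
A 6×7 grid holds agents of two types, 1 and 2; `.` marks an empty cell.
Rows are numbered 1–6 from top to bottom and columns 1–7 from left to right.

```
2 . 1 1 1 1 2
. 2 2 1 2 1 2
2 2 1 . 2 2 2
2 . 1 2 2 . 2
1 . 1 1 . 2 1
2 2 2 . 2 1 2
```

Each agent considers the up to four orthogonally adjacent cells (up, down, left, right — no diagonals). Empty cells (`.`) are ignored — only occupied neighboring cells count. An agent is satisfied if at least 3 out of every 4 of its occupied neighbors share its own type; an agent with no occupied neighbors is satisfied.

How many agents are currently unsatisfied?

26

Row 1: (1,1)2 0/0 satisfied · (1,3)1 1/2 not · (1,4)1 3/3 satisfied · (1,5)1 2/3 not · (1,6)1 2/3 not · (1,7)2 1/2 not
Row 2: (2,2)2 2/2 satisfied · (2,3)2 1/4 not · (2,4)1 1/3 not · (2,5)2 1/4 not · (2,6)1 1/4 not · (2,7)2 2/3 not
Row 3: (3,1)2 2/2 satisfied · (3,2)2 2/3 not · (3,3)1 1/3 not · (3,5)2 3/3 satisfied · (3,6)2 2/3 not · (3,7)2 3/3 satisfied
Row 4: (4,1)2 1/2 not · (4,3)1 2/3 not · (4,4)2 1/3 not · (4,5)2 2/2 satisfied · (4,7)2 1/2 not
Row 5: (5,1)1 0/2 not · (5,3)1 2/3 not · (5,4)1 1/2 not · (5,6)2 0/2 not · (5,7)1 0/3 not
Row 6: (6,1)2 1/2 not · (6,2)2 2/2 satisfied · (6,3)2 1/2 not · (6,5)2 0/1 not · (6,6)1 0/3 not · (6,7)2 0/2 not
Unsatisfied: (1,3), (1,5), (1,6), (1,7), (2,3), (2,4), (2,5), (2,6), (2,7), (3,2), (3,3), (3,6), (4,1), (4,3), (4,4), (4,7), (5,1), (5,3), (5,4), (5,6), (5,7), (6,1), (6,3), (6,5), (6,6), (6,7) — 26 in total.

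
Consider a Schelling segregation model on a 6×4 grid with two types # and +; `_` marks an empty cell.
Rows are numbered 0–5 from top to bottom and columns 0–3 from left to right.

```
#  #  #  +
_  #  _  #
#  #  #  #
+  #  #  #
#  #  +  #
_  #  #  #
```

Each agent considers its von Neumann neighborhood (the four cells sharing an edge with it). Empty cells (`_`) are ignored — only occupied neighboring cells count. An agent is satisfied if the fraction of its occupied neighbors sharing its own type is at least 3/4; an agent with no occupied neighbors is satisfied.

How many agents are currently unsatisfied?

Row 0: (0,0)# 1/1 ✓ · (0,1)# 3/3 ✓ · (0,2)# 1/2 ✗ · (0,3)+ 0/2 ✗
Row 1: (1,1)# 2/2 ✓ · (1,3)# 1/2 ✗
Row 2: (2,0)# 1/2 ✗ · (2,1)# 4/4 ✓ · (2,2)# 3/3 ✓ · (2,3)# 3/3 ✓
Row 3: (3,0)+ 0/3 ✗ · (3,1)# 3/4 ✓ · (3,2)# 3/4 ✓ · (3,3)# 3/3 ✓
Row 4: (4,0)# 1/2 ✗ · (4,1)# 3/4 ✓ · (4,2)+ 0/4 ✗ · (4,3)# 2/3 ✗
Row 5: (5,1)# 2/2 ✓ · (5,2)# 2/3 ✗ · (5,3)# 2/2 ✓
Unsatisfied: (0,2), (0,3), (1,3), (2,0), (3,0), (4,0), (4,2), (4,3), (5,2) — 9 in total.

9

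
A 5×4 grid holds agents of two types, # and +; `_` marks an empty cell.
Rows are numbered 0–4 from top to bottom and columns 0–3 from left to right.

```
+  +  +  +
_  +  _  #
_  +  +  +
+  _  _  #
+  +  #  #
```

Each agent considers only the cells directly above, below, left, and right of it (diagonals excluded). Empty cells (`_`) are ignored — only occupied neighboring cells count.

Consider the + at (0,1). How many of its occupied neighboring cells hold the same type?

Occupied neighbors of (0,1): (1,1)=+, (0,0)=+, (0,2)=+.
Same type (+): 3 of 3.

3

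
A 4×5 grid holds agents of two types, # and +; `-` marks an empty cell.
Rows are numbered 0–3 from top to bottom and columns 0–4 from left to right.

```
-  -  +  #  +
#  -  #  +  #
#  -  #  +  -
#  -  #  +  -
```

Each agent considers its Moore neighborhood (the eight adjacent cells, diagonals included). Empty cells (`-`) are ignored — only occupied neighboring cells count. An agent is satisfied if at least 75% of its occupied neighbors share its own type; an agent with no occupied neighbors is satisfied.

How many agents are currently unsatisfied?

Row 0: (0,2)+ 1/3 ✗ · (0,3)# 2/5 ✗ · (0,4)+ 1/3 ✗
Row 1: (1,0)# 1/1 ✓ · (1,2)# 2/5 ✗ · (1,3)+ 3/7 ✗ · (1,4)# 1/4 ✗
Row 2: (2,0)# 2/2 ✓ · (2,2)# 2/5 ✗ · (2,3)+ 2/6 ✗
Row 3: (3,0)# 1/1 ✓ · (3,2)# 1/3 ✗ · (3,3)+ 1/3 ✗
Unsatisfied: (0,2), (0,3), (0,4), (1,2), (1,3), (1,4), (2,2), (2,3), (3,2), (3,3) — 10 in total.

10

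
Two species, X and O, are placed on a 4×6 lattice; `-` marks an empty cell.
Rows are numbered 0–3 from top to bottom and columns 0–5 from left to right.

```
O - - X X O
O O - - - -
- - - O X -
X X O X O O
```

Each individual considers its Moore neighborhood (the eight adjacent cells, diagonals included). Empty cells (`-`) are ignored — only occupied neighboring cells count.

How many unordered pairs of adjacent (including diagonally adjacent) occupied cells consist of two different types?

Scan each occupied cell's neighbors to the right and below (and the two forward diagonals) so each pair is counted once.
Row 0: O(0,0)–O(1,0)= O(0,0)–O(1,1)= X(0,3)–X(0,4)= X(0,4)–O(0,5)≠  → 1/4 unlike.
Row 1: O(1,0)–O(1,1)=  → 0/1 unlike.
Row 2: O(2,3)–X(2,4)≠ O(2,3)–X(3,3)≠ O(2,3)–O(3,4)= O(2,3)–O(3,2)= X(2,4)–O(3,4)≠ X(2,4)–O(3,5)≠ X(2,4)–X(3,3)=  → 4/7 unlike.
Row 3: X(3,0)–X(3,1)= X(3,1)–O(3,2)≠ O(3,2)–X(3,3)≠ X(3,3)–O(3,4)≠ O(3,4)–O(3,5)=  → 3/5 unlike.
Total adjacent occupied pairs: 17; unlike-type pairs: 8.

8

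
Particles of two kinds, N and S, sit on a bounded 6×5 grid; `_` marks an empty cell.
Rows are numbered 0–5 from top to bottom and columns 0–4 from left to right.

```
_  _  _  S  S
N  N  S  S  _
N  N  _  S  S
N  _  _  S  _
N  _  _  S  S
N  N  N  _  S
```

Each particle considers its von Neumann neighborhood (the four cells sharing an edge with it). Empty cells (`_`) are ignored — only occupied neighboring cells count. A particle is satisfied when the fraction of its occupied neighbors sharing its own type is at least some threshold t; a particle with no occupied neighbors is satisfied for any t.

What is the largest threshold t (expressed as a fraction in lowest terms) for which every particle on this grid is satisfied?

(0,3)S 2/2
(0,4)S 1/1
(1,0)N 2/2
(1,1)N 2/3
(1,2)S 1/2
(1,3)S 3/3
(2,0)N 3/3
(2,1)N 2/2
(2,3)S 3/3
(2,4)S 1/1
(3,0)N 2/2
(3,3)S 2/2
(4,0)N 2/2
(4,3)S 2/2
(4,4)S 2/2
(5,0)N 2/2
(5,1)N 2/2
(5,2)N 1/1
(5,4)S 1/1
The smallest same-type fraction is 1/2 at (1,2), which reduces to 1/2. Any threshold above that leaves this particle unsatisfied.

1/2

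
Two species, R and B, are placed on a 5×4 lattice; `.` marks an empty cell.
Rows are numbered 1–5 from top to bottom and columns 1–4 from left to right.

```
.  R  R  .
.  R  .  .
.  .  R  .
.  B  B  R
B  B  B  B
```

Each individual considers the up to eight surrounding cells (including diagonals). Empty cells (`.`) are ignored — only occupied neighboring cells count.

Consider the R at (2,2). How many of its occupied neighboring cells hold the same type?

Occupied neighbors of (2,2): (1,2)=R, (1,3)=R, (3,3)=R.
Same type (R): 3 of 3.

3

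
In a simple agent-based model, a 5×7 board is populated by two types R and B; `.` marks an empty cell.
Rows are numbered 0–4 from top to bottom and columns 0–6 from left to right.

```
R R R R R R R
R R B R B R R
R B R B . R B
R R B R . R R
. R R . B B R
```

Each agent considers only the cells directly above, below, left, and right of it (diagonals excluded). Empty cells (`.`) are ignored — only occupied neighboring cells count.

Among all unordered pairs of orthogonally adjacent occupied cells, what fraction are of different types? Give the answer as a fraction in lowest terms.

Scan each occupied cell's neighbors to the right and below so each pair is counted once.
Row 0: R(0,0)–R(0,1)= R(0,0)–R(1,0)= R(0,1)–R(0,2)= R(0,1)–R(1,1)= R(0,2)–R(0,3)= R(0,2)–B(1,2)≠ R(0,3)–R(0,4)= R(0,3)–R(1,3)= R(0,4)–R(0,5)= R(0,4)–B(1,4)≠ R(0,5)–R(0,6)= R(0,5)–R(1,5)= R(0,6)–R(1,6)=  → 2/13 unlike.
Row 1: R(1,0)–R(1,1)= R(1,0)–R(2,0)= R(1,1)–B(1,2)≠ R(1,1)–B(2,1)≠ B(1,2)–R(1,3)≠ B(1,2)–R(2,2)≠ R(1,3)–B(1,4)≠ R(1,3)–B(2,3)≠ B(1,4)–R(1,5)≠ R(1,5)–R(1,6)= R(1,5)–R(2,5)= R(1,6)–B(2,6)≠  → 8/12 unlike.
Row 2: R(2,0)–B(2,1)≠ R(2,0)–R(3,0)= B(2,1)–R(2,2)≠ B(2,1)–R(3,1)≠ R(2,2)–B(2,3)≠ R(2,2)–B(3,2)≠ B(2,3)–R(3,3)≠ R(2,5)–B(2,6)≠ R(2,5)–R(3,5)= B(2,6)–R(3,6)≠  → 8/10 unlike.
Row 3: R(3,0)–R(3,1)= R(3,1)–B(3,2)≠ R(3,1)–R(4,1)= B(3,2)–R(3,3)≠ B(3,2)–R(4,2)≠ R(3,5)–R(3,6)= R(3,5)–B(4,5)≠ R(3,6)–R(4,6)=  → 4/8 unlike.
Row 4: R(4,1)–R(4,2)= B(4,4)–B(4,5)= B(4,5)–R(4,6)≠  → 1/3 unlike.
Total adjacent occupied pairs: 46; unlike-type pairs: 23.
23/46 reduces to 1/2.

1/2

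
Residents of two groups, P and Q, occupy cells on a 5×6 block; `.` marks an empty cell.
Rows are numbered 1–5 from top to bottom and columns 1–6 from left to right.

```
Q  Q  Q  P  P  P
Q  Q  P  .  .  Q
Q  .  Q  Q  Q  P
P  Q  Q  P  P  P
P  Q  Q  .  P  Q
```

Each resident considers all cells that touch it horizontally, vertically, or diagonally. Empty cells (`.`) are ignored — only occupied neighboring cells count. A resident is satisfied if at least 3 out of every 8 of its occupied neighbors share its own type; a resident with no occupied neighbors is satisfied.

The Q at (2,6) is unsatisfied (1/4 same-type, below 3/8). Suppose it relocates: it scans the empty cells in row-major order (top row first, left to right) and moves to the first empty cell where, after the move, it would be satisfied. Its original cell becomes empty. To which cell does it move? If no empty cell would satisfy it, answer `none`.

(2,4)

Vacating (2,6). Empty cells in order:
  (2,4): 4/7 same-type → satisfied — stop here.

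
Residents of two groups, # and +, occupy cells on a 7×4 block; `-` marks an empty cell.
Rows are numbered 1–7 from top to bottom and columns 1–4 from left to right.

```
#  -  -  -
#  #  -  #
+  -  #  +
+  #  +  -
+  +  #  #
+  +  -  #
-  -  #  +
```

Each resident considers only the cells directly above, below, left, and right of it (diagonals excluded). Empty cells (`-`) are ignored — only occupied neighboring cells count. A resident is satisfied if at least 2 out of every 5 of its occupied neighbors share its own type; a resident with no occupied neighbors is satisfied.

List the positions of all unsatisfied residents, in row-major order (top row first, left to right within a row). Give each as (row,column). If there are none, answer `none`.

(1,1)# 1/1 ✓
(2,1)# 2/3 ✓
(2,2)# 1/1 ✓
(2,4)# 0/1 ✗
(3,1)+ 1/2 ✓
(3,3)# 0/2 ✗
(3,4)+ 0/2 ✗
(4,1)+ 2/3 ✓
(4,2)# 0/3 ✗
(4,3)+ 0/3 ✗
(5,1)+ 3/3 ✓
(5,2)+ 2/4 ✓
(5,3)# 1/3 ✗
(5,4)# 2/2 ✓
(6,1)+ 2/2 ✓
(6,2)+ 2/2 ✓
(6,4)# 1/2 ✓
(7,3)# 0/1 ✗
(7,4)+ 0/2 ✗

(2,4), (3,3), (3,4), (4,2), (4,3), (5,3), (7,3), (7,4)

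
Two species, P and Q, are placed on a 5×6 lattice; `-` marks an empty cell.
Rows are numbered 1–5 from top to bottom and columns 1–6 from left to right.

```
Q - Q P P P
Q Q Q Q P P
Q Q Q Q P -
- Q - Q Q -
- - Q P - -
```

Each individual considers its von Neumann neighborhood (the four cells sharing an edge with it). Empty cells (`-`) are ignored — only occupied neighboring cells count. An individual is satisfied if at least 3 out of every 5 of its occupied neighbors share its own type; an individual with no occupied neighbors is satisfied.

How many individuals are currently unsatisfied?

7

(1,1)Q 1/1 satisfied
(1,3)Q 1/2 not
(1,4)P 1/3 not
(1,5)P 3/3 satisfied
(1,6)P 2/2 satisfied
(2,1)Q 3/3 satisfied
(2,2)Q 3/3 satisfied
(2,3)Q 4/4 satisfied
(2,4)Q 2/4 not
(2,5)P 3/4 satisfied
(2,6)P 2/2 satisfied
(3,1)Q 2/2 satisfied
(3,2)Q 4/4 satisfied
(3,3)Q 3/3 satisfied
(3,4)Q 3/4 satisfied
(3,5)P 1/3 not
(4,2)Q 1/1 satisfied
(4,4)Q 2/3 satisfied
(4,5)Q 1/2 not
(5,3)Q 0/1 not
(5,4)P 0/2 not
Unsatisfied: (1,3), (1,4), (2,4), (3,5), (4,5), (5,3), (5,4) — 7 in total.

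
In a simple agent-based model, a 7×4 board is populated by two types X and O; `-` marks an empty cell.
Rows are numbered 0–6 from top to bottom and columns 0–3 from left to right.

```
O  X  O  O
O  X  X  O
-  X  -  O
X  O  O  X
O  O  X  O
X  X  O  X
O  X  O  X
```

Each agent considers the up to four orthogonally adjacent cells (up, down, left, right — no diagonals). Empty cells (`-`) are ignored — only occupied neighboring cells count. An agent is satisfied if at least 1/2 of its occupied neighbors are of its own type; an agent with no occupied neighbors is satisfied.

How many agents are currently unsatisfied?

15

Row 0: (0,0)O 1/2 satisfied · (0,1)X 1/3 not · (0,2)O 1/3 not · (0,3)O 2/2 satisfied
Row 1: (1,0)O 1/2 satisfied · (1,1)X 3/4 satisfied · (1,2)X 1/3 not · (1,3)O 2/3 satisfied
Row 2: (2,1)X 1/2 satisfied · (2,3)O 1/2 satisfied
Row 3: (3,0)X 0/2 not · (3,1)O 2/4 satisfied · (3,2)O 1/3 not · (3,3)X 0/3 not
Row 4: (4,0)O 1/3 not · (4,1)O 2/4 satisfied · (4,2)X 0/4 not · (4,3)O 0/3 not
Row 5: (5,0)X 1/3 not · (5,1)X 2/4 satisfied · (5,2)O 1/4 not · (5,3)X 1/3 not
Row 6: (6,0)O 0/2 not · (6,1)X 1/3 not · (6,2)O 1/3 not · (6,3)X 1/2 satisfied
Unsatisfied: (0,1), (0,2), (1,2), (3,0), (3,2), (3,3), (4,0), (4,2), (4,3), (5,0), (5,2), (5,3), (6,0), (6,1), (6,2) — 15 in total.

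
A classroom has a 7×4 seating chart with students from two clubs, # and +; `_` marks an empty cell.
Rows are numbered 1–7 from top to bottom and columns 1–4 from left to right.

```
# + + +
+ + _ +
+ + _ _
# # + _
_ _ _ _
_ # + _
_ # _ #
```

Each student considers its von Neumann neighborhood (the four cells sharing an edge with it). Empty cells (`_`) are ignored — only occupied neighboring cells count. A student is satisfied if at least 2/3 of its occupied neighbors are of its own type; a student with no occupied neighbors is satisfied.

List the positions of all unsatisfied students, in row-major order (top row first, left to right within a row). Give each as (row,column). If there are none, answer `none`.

(1,1), (4,1), (4,2), (4,3), (6,2), (6,3)

(1,1)# 0/2 not
(1,2)+ 2/3 satisfied
(1,3)+ 2/2 satisfied
(1,4)+ 2/2 satisfied
(2,1)+ 2/3 satisfied
(2,2)+ 3/3 satisfied
(2,4)+ 1/1 satisfied
(3,1)+ 2/3 satisfied
(3,2)+ 2/3 satisfied
(4,1)# 1/2 not
(4,2)# 1/3 not
(4,3)+ 0/1 not
(6,2)# 1/2 not
(6,3)+ 0/1 not
(7,2)# 1/1 satisfied
(7,4)# 0/0 satisfied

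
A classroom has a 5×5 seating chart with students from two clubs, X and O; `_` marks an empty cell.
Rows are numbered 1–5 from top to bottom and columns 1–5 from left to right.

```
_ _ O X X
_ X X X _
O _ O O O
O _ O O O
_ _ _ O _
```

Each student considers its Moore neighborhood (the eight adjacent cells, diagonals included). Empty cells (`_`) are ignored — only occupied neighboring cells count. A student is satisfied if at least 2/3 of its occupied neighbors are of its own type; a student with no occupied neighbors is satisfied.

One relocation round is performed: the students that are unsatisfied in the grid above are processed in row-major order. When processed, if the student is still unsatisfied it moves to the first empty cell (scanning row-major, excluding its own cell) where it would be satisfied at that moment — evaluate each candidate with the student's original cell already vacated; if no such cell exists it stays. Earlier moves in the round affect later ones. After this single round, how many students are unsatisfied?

Initially unsatisfied (in order): (1,3), (2,2), (2,3), (2,4), (3,1), (3,3).
  (1,3) → (3,2).
  (2,2) → (1,1).
  (2,3) → (1,2).
  (2,4) → (1,3).
  (3,1): now satisfied by earlier moves; stays.
  (3,3): now satisfied by earlier moves; stays.
Resulting grid:
X X X X X
_ _ _ _ _
O O O O O
O _ O O O
_ _ _ O _
All satisfied now.

0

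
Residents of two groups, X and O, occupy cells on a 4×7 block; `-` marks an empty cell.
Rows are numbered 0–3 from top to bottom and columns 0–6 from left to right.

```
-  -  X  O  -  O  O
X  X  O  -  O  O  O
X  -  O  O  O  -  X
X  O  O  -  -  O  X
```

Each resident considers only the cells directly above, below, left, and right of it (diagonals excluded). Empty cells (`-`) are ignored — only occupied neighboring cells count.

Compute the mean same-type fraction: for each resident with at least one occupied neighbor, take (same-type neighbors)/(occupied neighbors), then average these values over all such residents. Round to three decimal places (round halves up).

0.675

Row 0: (0,2)X 0/2 · (0,3)O 0/1 · (0,5)O 2/2 · (0,6)O 2/2
Row 1: (1,0)X 2/2 · (1,1)X 1/2 · (1,2)O 1/3 · (1,4)O 2/2 · (1,5)O 3/3 · (1,6)O 2/3
Row 2: (2,0)X 2/2 · (2,2)O 3/3 · (2,3)O 2/2 · (2,4)O 2/2 · (2,6)X 1/2
Row 3: (3,0)X 1/2 · (3,1)O 1/2 · (3,2)O 2/2 · (3,5)O 0/1 · (3,6)X 1/2
Sum over 20 residents: 0/2 + 0/1 + 2/2 + 2/2 + 2/2 + 1/2 + 1/3 + 2/2 + 3/3 + 2/3 + 2/2 + 3/3 + 2/2 + 2/2 + 1/2 + 1/2 + 1/2 + 2/2 + 0/1 + 1/2 = 27/2; mean = 27/2 ÷ 20 = 27/40 = 0.675 → 0.675.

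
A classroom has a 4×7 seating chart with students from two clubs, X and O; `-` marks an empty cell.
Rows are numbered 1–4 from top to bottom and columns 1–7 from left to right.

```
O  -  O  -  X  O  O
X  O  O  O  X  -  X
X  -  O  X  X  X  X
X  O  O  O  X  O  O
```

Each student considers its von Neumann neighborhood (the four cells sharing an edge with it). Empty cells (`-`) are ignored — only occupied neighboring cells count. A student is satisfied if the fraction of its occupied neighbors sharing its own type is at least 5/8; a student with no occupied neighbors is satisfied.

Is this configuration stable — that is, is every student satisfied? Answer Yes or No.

(1,1)O 0/1 not
(1,3)O 1/1 satisfied
(1,5)X 1/2 not
(1,6)O 1/2 not
(1,7)O 1/2 not
(2,1)X 1/3 not
(2,2)O 1/2 not
(2,3)O 4/4 satisfied
(2,4)O 1/3 not
(2,5)X 2/3 satisfied
(2,7)X 1/2 not
(3,1)X 2/2 satisfied
(3,3)O 2/3 satisfied
(3,4)X 1/4 not
(3,5)X 4/4 satisfied
(3,6)X 2/3 satisfied
(3,7)X 2/3 satisfied
(4,1)X 1/2 not
(4,2)O 1/2 not
(4,3)O 3/3 satisfied
(4,4)O 1/3 not
(4,5)X 1/3 not
(4,6)O 1/3 not
(4,7)O 1/2 not
For instance (1,1) has only 0/1 same-type neighbors, below 5/8.

No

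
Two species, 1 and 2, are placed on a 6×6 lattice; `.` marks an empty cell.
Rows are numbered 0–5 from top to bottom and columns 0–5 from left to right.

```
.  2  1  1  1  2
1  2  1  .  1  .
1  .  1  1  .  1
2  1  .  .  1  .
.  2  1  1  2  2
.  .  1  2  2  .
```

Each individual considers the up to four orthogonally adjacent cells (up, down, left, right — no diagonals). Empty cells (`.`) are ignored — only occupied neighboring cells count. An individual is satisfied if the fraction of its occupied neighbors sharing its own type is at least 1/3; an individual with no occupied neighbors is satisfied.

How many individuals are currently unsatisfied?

5

(0,1)2 1/2 ok
(0,2)1 2/3 ok
(0,3)1 2/2 ok
(0,4)1 2/3 ok
(0,5)2 0/1 unhappy
(1,0)1 1/2 ok
(1,1)2 1/3 ok
(1,2)1 2/3 ok
(1,4)1 1/1 ok
(2,0)1 1/2 ok
(2,2)1 2/2 ok
(2,3)1 1/1 ok
(2,5)1 0/0 ok
(3,0)2 0/2 unhappy
(3,1)1 0/2 unhappy
(3,4)1 0/1 unhappy
(4,1)2 0/2 unhappy
(4,2)1 2/3 ok
(4,3)1 1/3 ok
(4,4)2 2/4 ok
(4,5)2 1/1 ok
(5,2)1 1/2 ok
(5,3)2 1/3 ok
(5,4)2 2/2 ok
Unsatisfied: (0,5), (3,0), (3,1), (3,4), (4,1) — 5 in total.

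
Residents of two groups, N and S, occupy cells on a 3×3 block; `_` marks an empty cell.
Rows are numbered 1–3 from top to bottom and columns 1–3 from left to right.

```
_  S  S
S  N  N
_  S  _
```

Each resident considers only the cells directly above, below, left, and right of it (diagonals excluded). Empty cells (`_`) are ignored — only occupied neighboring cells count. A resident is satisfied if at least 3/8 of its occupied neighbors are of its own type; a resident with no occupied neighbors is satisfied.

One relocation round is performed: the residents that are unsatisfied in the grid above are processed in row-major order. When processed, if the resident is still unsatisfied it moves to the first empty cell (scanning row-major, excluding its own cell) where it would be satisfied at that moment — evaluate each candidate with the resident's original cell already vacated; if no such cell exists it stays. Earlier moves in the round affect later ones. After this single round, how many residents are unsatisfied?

0

Initially unsatisfied (in order): (2,1), (2,2), (3,2).
  (2,1) → (1,1).
  (2,2) → (3,3).
  (3,2) → (2,1).
Resulting grid:
S S S
S _ N
_ _ N
All satisfied now.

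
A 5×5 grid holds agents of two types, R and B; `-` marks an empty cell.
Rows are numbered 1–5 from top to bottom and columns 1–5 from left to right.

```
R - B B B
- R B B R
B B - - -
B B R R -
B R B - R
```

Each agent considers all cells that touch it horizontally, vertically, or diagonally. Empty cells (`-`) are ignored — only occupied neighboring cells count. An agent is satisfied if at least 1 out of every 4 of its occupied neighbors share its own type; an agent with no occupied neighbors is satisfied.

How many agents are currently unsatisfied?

Row 1: (1,1)R 1/1 satisfied · (1,3)B 3/4 satisfied · (1,4)B 4/5 satisfied · (1,5)B 2/3 satisfied
Row 2: (2,2)R 1/5 not · (2,3)B 4/5 satisfied · (2,4)B 4/5 satisfied · (2,5)R 0/3 not
Row 3: (3,1)B 3/4 satisfied · (3,2)B 4/6 satisfied
Row 4: (4,1)B 4/5 satisfied · (4,2)B 5/7 satisfied · (4,3)R 2/5 satisfied · (4,4)R 2/3 satisfied
Row 5: (5,1)B 2/3 satisfied · (5,2)R 1/5 not · (5,3)B 1/4 satisfied · (5,5)R 1/1 satisfied
Unsatisfied: (2,2), (2,5), (5,2) — 3 in total.

3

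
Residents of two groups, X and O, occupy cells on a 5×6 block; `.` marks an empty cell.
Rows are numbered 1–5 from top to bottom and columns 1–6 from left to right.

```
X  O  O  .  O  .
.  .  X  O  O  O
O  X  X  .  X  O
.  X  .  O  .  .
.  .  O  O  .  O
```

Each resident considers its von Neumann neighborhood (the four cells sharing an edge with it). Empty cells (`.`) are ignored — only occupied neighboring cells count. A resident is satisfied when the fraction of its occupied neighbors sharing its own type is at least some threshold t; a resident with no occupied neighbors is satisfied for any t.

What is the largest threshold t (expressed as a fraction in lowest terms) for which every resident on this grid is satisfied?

0/1

(1,1)X 0/1
(1,2)O 1/2
(1,3)O 1/2
(1,5)O 1/1
(2,3)X 1/3
(2,4)O 1/2
(2,5)O 3/4
(2,6)O 2/2
(3,1)O 0/1
(3,2)X 2/3
(3,3)X 2/2
(3,5)X 0/2
(3,6)O 1/2
(4,2)X 1/1
(4,4)O 1/1
(5,3)O 1/1
(5,4)O 2/2
(5,6)O — no occupied neighbors
The smallest same-type fraction is 0/1 at (1,1), which reduces to 0/1. Any threshold above that leaves this resident unsatisfied.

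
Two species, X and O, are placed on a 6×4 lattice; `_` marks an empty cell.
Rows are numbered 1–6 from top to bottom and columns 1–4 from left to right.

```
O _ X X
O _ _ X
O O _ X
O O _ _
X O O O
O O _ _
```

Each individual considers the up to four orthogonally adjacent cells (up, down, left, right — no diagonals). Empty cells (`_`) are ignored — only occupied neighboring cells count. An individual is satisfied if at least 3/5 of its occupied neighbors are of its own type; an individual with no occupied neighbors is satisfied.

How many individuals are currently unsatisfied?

2

(1,1)O 1/1 ok
(1,3)X 1/1 ok
(1,4)X 2/2 ok
(2,1)O 2/2 ok
(2,4)X 2/2 ok
(3,1)O 3/3 ok
(3,2)O 2/2 ok
(3,4)X 1/1 ok
(4,1)O 2/3 ok
(4,2)O 3/3 ok
(5,1)X 0/3 unhappy
(5,2)O 3/4 ok
(5,3)O 2/2 ok
(5,4)O 1/1 ok
(6,1)O 1/2 unhappy
(6,2)O 2/2 ok
Unsatisfied: (5,1), (6,1) — 2 in total.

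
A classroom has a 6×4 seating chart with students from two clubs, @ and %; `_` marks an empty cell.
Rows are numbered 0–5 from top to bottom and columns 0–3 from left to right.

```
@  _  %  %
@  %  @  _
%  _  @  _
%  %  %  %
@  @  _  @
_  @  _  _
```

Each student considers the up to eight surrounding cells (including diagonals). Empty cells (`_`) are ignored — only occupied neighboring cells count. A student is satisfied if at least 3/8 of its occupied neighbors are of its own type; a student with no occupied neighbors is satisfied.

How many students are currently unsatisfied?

6

(0,0)@ 1/2 ✓
(0,2)% 2/3 ✓
(0,3)% 1/2 ✓
(1,0)@ 1/3 ✗
(1,1)% 2/6 ✗
(1,2)@ 1/4 ✗
(2,0)% 3/4 ✓
(2,2)@ 1/5 ✗
(3,0)% 2/4 ✓
(3,1)% 3/6 ✓
(3,2)% 2/5 ✓
(3,3)% 1/3 ✗
(4,0)@ 2/4 ✓
(4,1)@ 2/5 ✓
(4,3)@ 0/2 ✗
(5,1)@ 2/2 ✓
Unsatisfied: (1,0), (1,1), (1,2), (2,2), (3,3), (4,3) — 6 in total.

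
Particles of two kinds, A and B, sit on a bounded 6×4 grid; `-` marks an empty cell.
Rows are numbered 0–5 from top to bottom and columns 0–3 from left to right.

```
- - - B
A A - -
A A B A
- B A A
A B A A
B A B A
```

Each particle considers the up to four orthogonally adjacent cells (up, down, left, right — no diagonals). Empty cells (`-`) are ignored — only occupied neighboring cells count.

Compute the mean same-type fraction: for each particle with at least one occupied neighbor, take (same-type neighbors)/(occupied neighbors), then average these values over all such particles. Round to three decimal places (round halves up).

Row 0: (0,3)B — no occupied neighbors
Row 1: (1,0)A 2/2 · (1,1)A 2/2
Row 2: (2,0)A 2/2 · (2,1)A 2/4 · (2,2)B 0/3 · (2,3)A 1/2
Row 3: (3,1)B 1/3 · (3,2)A 2/4 · (3,3)A 3/3
Row 4: (4,0)A 0/2 · (4,1)B 1/4 · (4,2)A 2/4 · (4,3)A 3/3
Row 5: (5,0)B 0/2 · (5,1)A 0/3 · (5,2)B 0/3 · (5,3)A 1/2
Sum over 17 particles: 2/2 + 2/2 + 2/2 + 2/4 + 0/3 + 1/2 + 1/3 + 2/4 + 3/3 + 0/2 + 1/4 + 2/4 + 3/3 + 0/2 + 0/3 + 0/3 + 1/2 = 97/12; mean = 97/12 ÷ 17 = 97/204 = 0.475490… → 0.475.

0.475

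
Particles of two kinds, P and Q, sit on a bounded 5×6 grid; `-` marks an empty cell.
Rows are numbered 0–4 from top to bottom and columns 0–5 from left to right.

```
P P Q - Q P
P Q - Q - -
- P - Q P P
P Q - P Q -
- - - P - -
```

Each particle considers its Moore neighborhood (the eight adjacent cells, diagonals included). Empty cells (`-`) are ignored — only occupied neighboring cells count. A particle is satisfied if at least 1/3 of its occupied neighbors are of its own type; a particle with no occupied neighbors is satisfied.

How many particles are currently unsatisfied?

Row 0: (0,0)P 2/3 ok · (0,1)P 2/4 ok · (0,2)Q 2/3 ok · (0,4)Q 1/2 ok · (0,5)P 0/1 unhappy
Row 1: (1,0)P 3/4 ok · (1,1)Q 1/5 unhappy · (1,3)Q 3/4 ok
Row 2: (2,1)P 2/4 ok · (2,3)Q 2/4 ok · (2,4)P 2/5 ok · (2,5)P 1/2 ok
Row 3: (3,0)P 1/2 ok · (3,1)Q 0/2 unhappy · (3,3)P 2/4 ok · (3,4)Q 1/5 unhappy
Row 4: (4,3)P 1/2 ok
Unsatisfied: (0,5), (1,1), (3,1), (3,4) — 4 in total.

4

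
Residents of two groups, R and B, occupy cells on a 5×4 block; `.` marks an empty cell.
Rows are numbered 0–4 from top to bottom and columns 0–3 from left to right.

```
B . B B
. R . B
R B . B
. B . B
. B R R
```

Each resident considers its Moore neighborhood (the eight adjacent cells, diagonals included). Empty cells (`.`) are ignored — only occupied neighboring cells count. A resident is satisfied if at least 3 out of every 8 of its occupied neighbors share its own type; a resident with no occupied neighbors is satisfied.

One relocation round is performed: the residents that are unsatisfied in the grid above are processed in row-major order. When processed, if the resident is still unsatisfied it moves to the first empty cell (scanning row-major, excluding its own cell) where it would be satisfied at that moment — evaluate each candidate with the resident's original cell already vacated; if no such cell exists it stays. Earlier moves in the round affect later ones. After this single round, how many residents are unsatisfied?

Initially unsatisfied (in order): (0,0), (1,1), (2,0), (2,1), (3,3), (4,2).
  (0,0) → (0,1).
  (1,1): no empty cell satisfies it; stays.
  (2,0) → (0,0).
  (2,1): now satisfied by earlier moves; stays.
  (3,3) → (1,0).
  (4,2) → (3,3).
Resulting grid:
R B B B
B R . B
. B . B
. B . R
. B . R
Unsatisfied now: (0,0), (1,1).

2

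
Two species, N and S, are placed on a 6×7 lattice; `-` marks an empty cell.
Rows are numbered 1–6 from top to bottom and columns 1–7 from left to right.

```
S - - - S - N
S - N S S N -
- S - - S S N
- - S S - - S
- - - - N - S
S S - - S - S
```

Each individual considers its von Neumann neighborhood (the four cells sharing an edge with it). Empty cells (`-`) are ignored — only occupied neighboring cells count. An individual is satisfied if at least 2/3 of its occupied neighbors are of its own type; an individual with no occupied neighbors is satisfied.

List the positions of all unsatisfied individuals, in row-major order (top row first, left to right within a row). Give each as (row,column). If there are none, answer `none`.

(1,1)S 1/1 satisfied
(1,5)S 1/1 satisfied
(1,7)N 0/0 satisfied
(2,1)S 1/1 satisfied
(2,3)N 0/1 not
(2,4)S 1/2 not
(2,5)S 3/4 satisfied
(2,6)N 0/2 not
(3,2)S 0/0 satisfied
(3,5)S 2/2 satisfied
(3,6)S 1/3 not
(3,7)N 0/2 not
(4,3)S 1/1 satisfied
(4,4)S 1/1 satisfied
(4,7)S 1/2 not
(5,5)N 0/1 not
(5,7)S 2/2 satisfied
(6,1)S 1/1 satisfied
(6,2)S 1/1 satisfied
(6,5)S 0/1 not
(6,7)S 1/1 satisfied

(2,3), (2,4), (2,6), (3,6), (3,7), (4,7), (5,5), (6,5)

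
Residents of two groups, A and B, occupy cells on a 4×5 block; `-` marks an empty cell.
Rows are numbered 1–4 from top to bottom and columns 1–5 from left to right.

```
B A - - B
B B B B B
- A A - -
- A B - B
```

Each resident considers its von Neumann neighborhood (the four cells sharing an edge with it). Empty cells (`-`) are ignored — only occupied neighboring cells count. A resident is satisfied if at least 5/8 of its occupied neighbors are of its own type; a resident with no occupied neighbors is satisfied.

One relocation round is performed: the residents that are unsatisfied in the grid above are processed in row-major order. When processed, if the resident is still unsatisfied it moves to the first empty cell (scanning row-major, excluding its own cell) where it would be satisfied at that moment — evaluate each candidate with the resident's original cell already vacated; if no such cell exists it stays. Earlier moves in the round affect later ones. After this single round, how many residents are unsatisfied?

0

Initially unsatisfied (in order): (1,1), (1,2), (2,2), (3,3), (4,2), (4,3).
  (1,1) → (1,4).
  (1,2) → (4,1).
  (2,2): now satisfied by earlier moves; stays.
  (3,3) → (3,1).
  (4,2): now satisfied by earlier moves; stays.
  (4,3) → (1,1).
Resulting grid:
B - - B B
B B B B B
A A - - -
A A - - B
All satisfied now.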